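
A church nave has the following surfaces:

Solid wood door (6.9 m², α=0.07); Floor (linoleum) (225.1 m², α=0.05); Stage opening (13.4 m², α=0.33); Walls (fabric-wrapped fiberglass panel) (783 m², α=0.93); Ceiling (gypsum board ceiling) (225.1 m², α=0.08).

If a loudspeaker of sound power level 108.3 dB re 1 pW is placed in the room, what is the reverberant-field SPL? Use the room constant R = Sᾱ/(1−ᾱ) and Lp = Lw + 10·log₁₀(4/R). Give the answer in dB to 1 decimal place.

A = 762.358 sabins; S = 1253.5 m².
ᾱ = 0.6082, so room constant R = A/(1−ᾱ) = 1945.784 m².
Lp = Lw + 10 log₁₀(4/R) = 108.3 -26.87 = 81.4 dB.

81.4 dB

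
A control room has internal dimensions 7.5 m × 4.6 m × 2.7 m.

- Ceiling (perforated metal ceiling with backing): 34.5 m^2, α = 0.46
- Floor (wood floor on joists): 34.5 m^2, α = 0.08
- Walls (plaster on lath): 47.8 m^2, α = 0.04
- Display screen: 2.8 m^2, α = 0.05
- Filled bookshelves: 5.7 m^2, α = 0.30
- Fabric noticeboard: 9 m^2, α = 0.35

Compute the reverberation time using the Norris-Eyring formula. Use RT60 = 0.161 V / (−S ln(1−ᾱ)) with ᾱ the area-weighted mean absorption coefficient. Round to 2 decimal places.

Total surface area S = 34.5 + 34.5 + 47.8 + 2.8 + 5.7 + 9 = 134.3 m^2.
Absorption A = 34.5×0.46 + 34.5×0.08 + 47.8×0.04 + 2.8×0.05 + 5.7×0.30 + 9×0.35 = 25.542 sabins.
ᾱ = 25.542 / 134.3 = 0.1902.
−S·ln(1−ᾱ) = −134.3 × ln(1 − 0.1902) = 28.333.
V = 7.5 × 4.6 × 2.7 = 93.15 m³.
RT60 = 0.161 × 93.15 / 28.333 = 0.53 s.

0.53 seconds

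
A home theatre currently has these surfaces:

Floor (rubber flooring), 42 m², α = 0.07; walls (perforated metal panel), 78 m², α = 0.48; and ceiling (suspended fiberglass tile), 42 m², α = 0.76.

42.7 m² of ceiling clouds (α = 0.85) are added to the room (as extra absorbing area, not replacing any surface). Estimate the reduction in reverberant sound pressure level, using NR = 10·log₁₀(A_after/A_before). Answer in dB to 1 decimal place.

A_before = Σ Sᵢαᵢ = 42*0.07 + 78*0.48 + 42*0.76 = 72.300 sabins.
Added absorption = 42.7 × 0.85 = 36.295 sabins.
A_after = 72.300 + 36.295 = 108.595 sabins.
NR = 10·log₁₀(108.595/72.300) = 1.8 dB.

1.8 dB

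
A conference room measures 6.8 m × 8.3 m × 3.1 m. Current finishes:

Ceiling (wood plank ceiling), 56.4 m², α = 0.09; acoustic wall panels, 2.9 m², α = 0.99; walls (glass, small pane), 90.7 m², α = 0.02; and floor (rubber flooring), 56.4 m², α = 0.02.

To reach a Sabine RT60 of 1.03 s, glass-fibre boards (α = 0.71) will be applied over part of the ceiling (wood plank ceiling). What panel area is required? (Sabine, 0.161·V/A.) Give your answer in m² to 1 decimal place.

Total absorption A₁ = 56.4×0.09 + 2.9×0.99 + 90.7×0.02 + 56.4×0.02
  = 5.076 + 2.871 + 1.814 + 1.128 = 10.889 m² sabins.
Required A₂ = 0.161·174.964/1.03 = 27.349 sabins.
ΔA needed = 27.349 − 10.889 = 16.460 sabins.
Each m² of panel replacing the ceiling (wood plank ceiling) adds (0.71 − 0.09) = 0.62 sabins.
Panel area = 16.460 / 0.62 = 26.5 m².

26.5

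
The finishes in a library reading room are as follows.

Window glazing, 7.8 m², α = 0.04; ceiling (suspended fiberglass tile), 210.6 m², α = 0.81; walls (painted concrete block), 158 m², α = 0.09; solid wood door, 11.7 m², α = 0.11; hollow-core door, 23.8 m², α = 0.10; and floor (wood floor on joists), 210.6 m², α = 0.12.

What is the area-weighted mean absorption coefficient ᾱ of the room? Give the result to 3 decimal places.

0.344

S = Σ Sᵢ = 7.8 + 210.6 + 158 + 11.7 + 23.8 + 210.6 = 622.5 m².
A = 7.8·0.04 + 210.6·0.81 + 158·0.09 + 11.7·0.11 + 23.8·0.10 + 210.6·0.12 = 214.057 sabins.
ᾱ = 214.057 / 622.5 = 0.344.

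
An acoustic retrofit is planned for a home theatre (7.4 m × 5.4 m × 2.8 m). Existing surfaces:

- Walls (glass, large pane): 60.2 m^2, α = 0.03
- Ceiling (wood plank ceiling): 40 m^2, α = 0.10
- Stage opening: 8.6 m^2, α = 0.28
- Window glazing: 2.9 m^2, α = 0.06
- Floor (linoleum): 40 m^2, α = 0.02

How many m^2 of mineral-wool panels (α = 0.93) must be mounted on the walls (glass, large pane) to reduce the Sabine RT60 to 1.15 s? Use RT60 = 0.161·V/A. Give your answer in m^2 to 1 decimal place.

Total absorption A₁ = 60.2·0.03 + 40·0.10 + 8.6·0.28 + 2.9·0.06 + 40·0.02
  = 1.806 + 4.000 + 2.408 + 0.174 + 0.800 = 9.188 m^2 sabins.
V = 111.888 m³. Target absorption A₂ = 0.161 × 111.888 / 1.15 = 15.664 sabins.
ΔA needed = 15.664 − 9.188 = 6.476 sabins.
Net gain per m^2: Δα = 0.93 − 0.03 = 0.90.
Panel area = 6.476 / 0.90 = 7.2 m^2.

7.2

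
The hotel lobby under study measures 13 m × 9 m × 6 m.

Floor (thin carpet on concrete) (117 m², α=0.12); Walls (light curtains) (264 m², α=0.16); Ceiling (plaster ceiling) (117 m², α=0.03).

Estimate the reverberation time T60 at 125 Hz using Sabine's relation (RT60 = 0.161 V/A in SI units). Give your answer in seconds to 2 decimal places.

1.89 s

A = Σ Sᵢαᵢ = 117*0.12 + 264*0.16 + 117*0.03 = 59.790 sabins.
Room volume: 702 m³.
T = 0.161 V/A = 0.161·702/59.790 = 1.89 s.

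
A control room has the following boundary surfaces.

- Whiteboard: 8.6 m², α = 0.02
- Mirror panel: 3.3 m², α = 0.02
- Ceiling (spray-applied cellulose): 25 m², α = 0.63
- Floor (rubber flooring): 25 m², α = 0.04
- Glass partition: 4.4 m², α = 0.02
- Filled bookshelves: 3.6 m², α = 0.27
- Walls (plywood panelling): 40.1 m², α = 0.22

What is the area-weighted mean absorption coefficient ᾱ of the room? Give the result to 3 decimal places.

S = Σ Sᵢ = 8.6 + 3.3 + 25 + 25 + 4.4 + 3.6 + 40.1 = 110.0 m².
A = 8.6*0.02 + 3.3*0.02 + 25*0.63 + 25*0.04 + 4.4*0.02 + 3.6*0.27 + 40.1*0.22 = 26.870 sabins.
ᾱ = 26.870 / 110.0 = 0.244.

0.244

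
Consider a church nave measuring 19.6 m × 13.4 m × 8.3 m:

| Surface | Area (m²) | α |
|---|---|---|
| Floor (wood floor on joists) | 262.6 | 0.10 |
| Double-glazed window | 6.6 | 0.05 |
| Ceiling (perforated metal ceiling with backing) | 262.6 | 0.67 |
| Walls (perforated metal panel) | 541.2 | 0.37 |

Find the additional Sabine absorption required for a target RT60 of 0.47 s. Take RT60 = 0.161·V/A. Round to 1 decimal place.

Summing Sᵢαᵢ: 26.260 + 0.330 + 175.942 + 200.244 → A₁ = 402.776 sabins.
For T = 0.47 s, need A₂ = 0.161·V/T = 0.161·2179.912/0.47 = 746.736 sabins.
Additional absorption ΔA = 746.736 − 402.776 = 344.0 sabins.

344.0 sabins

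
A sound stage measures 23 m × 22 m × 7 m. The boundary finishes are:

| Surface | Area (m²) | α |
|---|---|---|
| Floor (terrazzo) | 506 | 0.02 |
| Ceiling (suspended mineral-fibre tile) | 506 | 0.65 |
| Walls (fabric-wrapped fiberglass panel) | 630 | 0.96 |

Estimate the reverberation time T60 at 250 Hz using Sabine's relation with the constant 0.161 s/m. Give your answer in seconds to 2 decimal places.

Summing Sᵢαᵢ: 10.120 + 328.900 + 604.800 → A = 943.820 sabins.
V = 23·22·7 = 3542 m³.
RT60 = 0.161 · V / A = 0.161 × 3542 / 943.820 = 0.60 s.

0.60 s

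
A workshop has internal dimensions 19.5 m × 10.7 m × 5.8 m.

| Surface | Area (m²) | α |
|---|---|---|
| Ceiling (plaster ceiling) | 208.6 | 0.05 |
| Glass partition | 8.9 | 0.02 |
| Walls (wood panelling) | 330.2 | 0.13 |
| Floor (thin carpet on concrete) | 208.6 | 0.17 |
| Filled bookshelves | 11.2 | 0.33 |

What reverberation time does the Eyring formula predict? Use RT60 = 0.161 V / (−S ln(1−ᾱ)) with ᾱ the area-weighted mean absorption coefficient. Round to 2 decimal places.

1.97 s

Total surface area S = 208.6 + 8.9 + 330.2 + 208.6 + 11.2 = 767.5 m².
Σ(Sᵢαᵢ) = 208.6·0.05 + 8.9·0.02 + 330.2·0.13 + 208.6·0.17 + 11.2·0.33 = 92.692.
ᾱ = 92.692 / 767.5 = 0.1208.
−S·ln(1−ᾱ) = −767.5 × ln(1 − 0.1208) = 98.810.
V = 19.5 × 10.7 × 5.8 = 1210.17 m³.
T = 0.161·V/[−S·ln(1−ᾱ)] = 0.161·1210.17/98.810 = 1.97 s.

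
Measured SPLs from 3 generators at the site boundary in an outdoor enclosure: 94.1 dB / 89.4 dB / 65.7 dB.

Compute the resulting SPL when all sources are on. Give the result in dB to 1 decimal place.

Σ 10^(Lᵢ/10) = 3.445e+09.
Back to dB: 10·log₁₀ Σ = 95.4 dB.

95.4 dB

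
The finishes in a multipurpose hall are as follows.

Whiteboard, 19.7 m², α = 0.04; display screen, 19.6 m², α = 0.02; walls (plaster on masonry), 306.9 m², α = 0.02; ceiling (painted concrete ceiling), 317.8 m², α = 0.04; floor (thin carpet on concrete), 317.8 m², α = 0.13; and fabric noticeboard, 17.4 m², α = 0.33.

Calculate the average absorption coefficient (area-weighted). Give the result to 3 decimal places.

S = Σ Sᵢ = 19.7 + 19.6 + 306.9 + 317.8 + 317.8 + 17.4 = 999.2 m².
A = 19.7·0.04 + 19.6·0.02 + 306.9·0.02 + 317.8·0.04 + 317.8·0.13 + 17.4·0.33 = 67.086 sabins.
ᾱ = A/S = 0.067.

0.067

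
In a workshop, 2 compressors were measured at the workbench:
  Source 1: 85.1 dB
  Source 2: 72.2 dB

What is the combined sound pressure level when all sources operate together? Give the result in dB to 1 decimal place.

85.3 dB

Converting to relative power and adding: 10^(85.1/10) + 10^(72.2/10) = 3.402e+08.
Back to dB: 10·log₁₀ Σ = 85.3 dB.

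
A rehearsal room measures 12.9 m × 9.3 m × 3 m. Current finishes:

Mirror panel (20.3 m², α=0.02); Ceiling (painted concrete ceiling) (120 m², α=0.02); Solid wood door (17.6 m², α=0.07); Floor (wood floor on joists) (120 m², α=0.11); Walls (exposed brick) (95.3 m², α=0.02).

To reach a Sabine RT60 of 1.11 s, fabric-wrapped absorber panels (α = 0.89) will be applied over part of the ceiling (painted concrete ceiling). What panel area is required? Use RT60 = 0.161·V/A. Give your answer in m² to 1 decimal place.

38.0

Total absorption A₁ = 20.3×0.02 + 120×0.02 + 17.6×0.07 + 120×0.11 + 95.3×0.02
  = 0.406 + 2.400 + 1.232 + 13.200 + 1.906 = 19.144 m² sabins.
Required A₂ = 0.161·359.91/1.11 = 52.203 sabins.
ΔA needed = 52.203 − 19.144 = 33.059 sabins.
Net gain per m²: Δα = 0.89 − 0.02 = 0.87.
Area = ΔA/Δα = 33.059/0.87 = 38.0 m².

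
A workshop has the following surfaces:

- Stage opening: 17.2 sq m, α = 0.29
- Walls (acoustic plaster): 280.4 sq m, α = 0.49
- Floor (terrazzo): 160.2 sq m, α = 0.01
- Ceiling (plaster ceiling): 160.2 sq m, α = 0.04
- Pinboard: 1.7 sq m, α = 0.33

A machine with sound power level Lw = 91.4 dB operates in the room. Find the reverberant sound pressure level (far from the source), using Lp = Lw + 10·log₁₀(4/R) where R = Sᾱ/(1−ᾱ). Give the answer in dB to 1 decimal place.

74.4 dB

A = 150.955 sabins; S = 619.7 sq m.
ᾱ = 0.2436, so room constant R = A/(1−ᾱ) = 199.570 sq m.
Lp = 91.4 + 10·log₁₀(4/199.570) = 91.4 + (-16.98) = 74.4 dB.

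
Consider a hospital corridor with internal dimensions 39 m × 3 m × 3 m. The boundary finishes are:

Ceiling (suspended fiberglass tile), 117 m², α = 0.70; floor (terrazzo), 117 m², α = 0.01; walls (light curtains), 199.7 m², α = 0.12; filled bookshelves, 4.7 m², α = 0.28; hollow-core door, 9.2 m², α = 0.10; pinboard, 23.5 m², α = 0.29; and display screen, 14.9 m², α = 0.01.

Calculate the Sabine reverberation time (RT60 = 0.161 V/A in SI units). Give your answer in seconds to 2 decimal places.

0.49 s

Total absorption A = 117*0.70 + 117*0.01 + 199.7*0.12 + 4.7*0.28 + 9.2*0.10 + 23.5*0.29 + 14.9*0.01
  = 81.900 + 1.170 + 23.964 + 1.316 + 0.920 + 6.815 + 0.149 = 116.234 m² sabins.
V = 39·3·3 = 351 m³.
Sabine: RT60 = 0.161 × 351 / 116.234 = 0.49 s.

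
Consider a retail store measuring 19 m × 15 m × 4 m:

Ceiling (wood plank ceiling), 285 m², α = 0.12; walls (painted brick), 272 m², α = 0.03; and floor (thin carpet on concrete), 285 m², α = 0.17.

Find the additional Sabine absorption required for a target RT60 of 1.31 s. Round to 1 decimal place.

49.3 sabins

A₁ = Σ Sᵢαᵢ = 285×0.12 + 272×0.03 + 285×0.17 = 90.810 sabins.
V = 1140 m³. Required absorption A₂ = 0.161 × 1140 / 1.31 = 140.107 sabins.
ΔA = A₂ − A₁ = 140.107 − 90.810 = 49.3 sabins.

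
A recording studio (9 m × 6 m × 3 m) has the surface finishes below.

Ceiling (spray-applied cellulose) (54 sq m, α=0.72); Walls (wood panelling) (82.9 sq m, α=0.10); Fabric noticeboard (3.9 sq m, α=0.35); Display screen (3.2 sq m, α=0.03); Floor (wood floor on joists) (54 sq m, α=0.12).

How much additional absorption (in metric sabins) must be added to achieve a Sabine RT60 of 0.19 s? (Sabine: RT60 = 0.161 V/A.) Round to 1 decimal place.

Equivalent absorption area: A₁ = 54*0.72 + 82.9*0.10 + 3.9*0.35 + 3.2*0.03 + 54*0.12 = 55.111 sq m.
Target A₂ = 0.161·162/0.19 = 137.274 sabins (V = 162 m³).
ΔA = A₂ − A₁ = 137.274 − 55.111 = 82.2 sabins.

82.2 sabins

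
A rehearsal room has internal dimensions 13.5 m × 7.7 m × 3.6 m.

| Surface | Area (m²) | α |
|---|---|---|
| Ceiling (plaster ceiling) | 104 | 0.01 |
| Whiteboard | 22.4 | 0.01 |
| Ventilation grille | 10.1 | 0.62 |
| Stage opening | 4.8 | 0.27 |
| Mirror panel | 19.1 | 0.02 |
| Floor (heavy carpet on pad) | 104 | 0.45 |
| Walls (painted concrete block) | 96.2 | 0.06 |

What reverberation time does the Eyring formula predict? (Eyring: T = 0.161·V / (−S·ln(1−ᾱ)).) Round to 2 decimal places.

0.89 s

Total surface area S = 104 + 22.4 + 10.1 + 4.8 + 19.1 + 104 + 96.2 = 360.6 m².
Σ(Sᵢαᵢ) = 104·0.01 + 22.4·0.01 + 10.1·0.62 + 4.8·0.27 + 19.1·0.02 + 104·0.45 + 96.2·0.06 = 61.776.
ᾱ = 61.776 / 360.6 = 0.1713.
Eyring denominator: −S ln(1−ᾱ) = 67.756.
V = 13.5 × 7.7 × 3.6 = 374.22 m³.
RT60 = 0.161 × 374.22 / 67.756 = 0.89 s.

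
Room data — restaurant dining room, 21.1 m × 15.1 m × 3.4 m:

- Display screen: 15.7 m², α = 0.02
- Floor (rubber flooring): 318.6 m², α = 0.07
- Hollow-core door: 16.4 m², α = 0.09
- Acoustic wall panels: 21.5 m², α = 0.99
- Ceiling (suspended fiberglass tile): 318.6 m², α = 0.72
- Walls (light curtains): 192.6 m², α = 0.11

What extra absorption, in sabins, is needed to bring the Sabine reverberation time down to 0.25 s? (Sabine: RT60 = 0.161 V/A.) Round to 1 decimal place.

401.7 sabins

Equivalent absorption area: A₁ = 15.7*0.02 + 318.6*0.07 + 16.4*0.09 + 21.5*0.99 + 318.6*0.72 + 192.6*0.11 = 295.955 m².
V = 1083.274 m³. Required absorption A₂ = 0.161 × 1083.274 / 0.25 = 697.628 sabins.
Shortfall: 697.628 − 295.955 = 401.7 sabins.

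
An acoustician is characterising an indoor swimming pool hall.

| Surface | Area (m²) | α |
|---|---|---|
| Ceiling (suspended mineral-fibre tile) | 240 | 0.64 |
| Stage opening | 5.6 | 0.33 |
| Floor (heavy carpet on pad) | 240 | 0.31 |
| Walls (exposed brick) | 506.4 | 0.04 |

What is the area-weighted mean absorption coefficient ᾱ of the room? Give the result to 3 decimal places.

S = Σ Sᵢ = 240 + 5.6 + 240 + 506.4 = 992.0 m².
Σ(Sᵢαᵢ) = 240×0.64 + 5.6×0.33 + 240×0.31 + 506.4×0.04 = 250.104.
ᾱ = 250.104 / 992.0 = 0.252.

0.252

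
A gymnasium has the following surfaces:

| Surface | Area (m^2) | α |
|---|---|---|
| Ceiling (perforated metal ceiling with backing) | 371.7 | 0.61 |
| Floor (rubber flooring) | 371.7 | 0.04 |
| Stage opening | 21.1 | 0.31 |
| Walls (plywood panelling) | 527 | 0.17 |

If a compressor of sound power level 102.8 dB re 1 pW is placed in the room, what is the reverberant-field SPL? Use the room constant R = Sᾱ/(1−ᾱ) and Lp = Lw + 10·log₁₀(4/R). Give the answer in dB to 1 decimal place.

82.2 dB

Σ(Sᵢαᵢ) = 371.7·0.61 + 371.7·0.04 + 21.1·0.31 + 527·0.17 = 337.736; total area S = 1291.5 m^2.
ᾱ = 337.736/1291.5 = 0.2615; R = Sᾱ/(1−ᾱ) = 337.736/(1−0.2615) = 457.327 m^2.
Lp = Lw + 10 log₁₀(4/R) = 102.8 -20.58 = 82.2 dB.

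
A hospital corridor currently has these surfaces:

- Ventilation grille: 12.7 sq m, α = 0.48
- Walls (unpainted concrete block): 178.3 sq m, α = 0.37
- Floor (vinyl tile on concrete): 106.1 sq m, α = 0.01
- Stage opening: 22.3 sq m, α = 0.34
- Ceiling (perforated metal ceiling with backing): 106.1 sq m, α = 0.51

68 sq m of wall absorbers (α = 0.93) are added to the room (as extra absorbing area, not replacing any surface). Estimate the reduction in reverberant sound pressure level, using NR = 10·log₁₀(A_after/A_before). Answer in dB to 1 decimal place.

Total absorption A_before = 12.7*0.48 + 178.3*0.37 + 106.1*0.01 + 22.3*0.34 + 106.1*0.51
  = 6.096 + 65.971 + 1.061 + 7.582 + 54.111 = 134.821 sq m sabins.
Treatment contributes 68·0.93 = 63.240 sabins.
New total A_after = 198.061 sabins.
NR = 10·log₁₀(198.061/134.821) = 1.7 dB.

1.7 dB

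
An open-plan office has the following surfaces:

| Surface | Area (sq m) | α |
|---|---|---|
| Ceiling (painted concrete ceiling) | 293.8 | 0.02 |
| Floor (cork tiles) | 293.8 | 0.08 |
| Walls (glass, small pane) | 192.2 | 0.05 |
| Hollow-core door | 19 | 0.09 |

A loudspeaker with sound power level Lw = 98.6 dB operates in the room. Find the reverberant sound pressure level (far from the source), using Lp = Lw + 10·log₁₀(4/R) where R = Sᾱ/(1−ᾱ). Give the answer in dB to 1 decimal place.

Σ(Sᵢαᵢ) = 293.8×0.02 + 293.8×0.08 + 192.2×0.05 + 19×0.09 = 40.700; total area S = 798.8 sq m.
ᾱ = 0.0510, so room constant R = A/(1−ᾱ) = 42.887 sq m.
Lp = Lw + 10 log₁₀(4/R) = 98.6 -10.30 = 88.3 dB.

88.3 dB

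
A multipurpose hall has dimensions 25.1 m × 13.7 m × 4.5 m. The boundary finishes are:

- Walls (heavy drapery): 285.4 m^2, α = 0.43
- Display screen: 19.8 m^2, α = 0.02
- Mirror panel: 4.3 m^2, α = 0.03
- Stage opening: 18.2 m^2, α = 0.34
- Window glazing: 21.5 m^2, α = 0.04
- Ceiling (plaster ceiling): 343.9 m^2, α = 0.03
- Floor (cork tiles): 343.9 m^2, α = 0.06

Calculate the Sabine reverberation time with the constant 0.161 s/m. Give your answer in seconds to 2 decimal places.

Equivalent absorption area: A = 285.4×0.43 + 19.8×0.02 + 4.3×0.03 + 18.2×0.34 + 21.5×0.04 + 343.9×0.03 + 343.9×0.06 = 161.246 m^2.
Room volume: 1547.415 m³.
T = 0.161 V/A = 0.161·1547.415/161.246 = 1.55 s.

1.55 s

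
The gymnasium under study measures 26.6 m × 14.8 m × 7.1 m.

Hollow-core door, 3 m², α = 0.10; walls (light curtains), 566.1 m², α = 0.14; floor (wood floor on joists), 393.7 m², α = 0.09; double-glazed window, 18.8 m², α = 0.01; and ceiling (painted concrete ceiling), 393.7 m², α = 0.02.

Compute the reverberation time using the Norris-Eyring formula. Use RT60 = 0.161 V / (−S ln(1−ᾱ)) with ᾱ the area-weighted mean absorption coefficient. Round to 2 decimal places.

Total surface area S = 3 + 566.1 + 393.7 + 18.8 + 393.7 = 1375.3 m².
Absorption A = 3·0.10 + 566.1·0.14 + 393.7·0.09 + 18.8·0.01 + 393.7·0.02 = 123.049 sabins.
Mean coefficient ᾱ = A/S = 0.0895.
Eyring denominator: −S ln(1−ᾱ) = 128.950.
V = 26.6 × 14.8 × 7.1 = 2795.128 m³.
RT60 = 0.161 × 2795.128 / 128.950 = 3.49 s.

3.49 s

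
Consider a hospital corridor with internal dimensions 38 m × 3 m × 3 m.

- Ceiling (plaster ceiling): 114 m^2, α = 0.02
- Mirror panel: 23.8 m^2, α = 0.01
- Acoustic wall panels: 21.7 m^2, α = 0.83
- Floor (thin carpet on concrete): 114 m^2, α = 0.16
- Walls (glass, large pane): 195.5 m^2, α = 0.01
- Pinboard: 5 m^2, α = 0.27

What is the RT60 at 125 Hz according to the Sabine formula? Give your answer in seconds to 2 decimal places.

Summing Sᵢαᵢ: 2.280 + 0.238 + 18.011 + 18.240 + 1.955 + 1.350 → A = 42.074 sabins.
V = 38·3·3 = 342 m³.
Sabine: RT60 = 0.161 × 342 / 42.074 = 1.31 s.

1.31 s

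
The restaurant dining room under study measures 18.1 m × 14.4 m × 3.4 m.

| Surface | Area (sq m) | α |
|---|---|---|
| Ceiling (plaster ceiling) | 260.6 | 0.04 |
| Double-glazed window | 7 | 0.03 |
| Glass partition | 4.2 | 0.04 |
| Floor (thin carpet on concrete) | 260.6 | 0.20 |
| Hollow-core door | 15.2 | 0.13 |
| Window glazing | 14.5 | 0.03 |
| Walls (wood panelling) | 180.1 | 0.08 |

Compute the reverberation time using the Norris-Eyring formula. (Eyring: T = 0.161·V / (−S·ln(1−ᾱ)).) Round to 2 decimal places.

S = Σ Sᵢ = 742.2 sq m.
Σ(Sᵢαᵢ) = 260.6·0.04 + 7·0.03 + 4.2·0.04 + 260.6·0.20 + 15.2·0.13 + 14.5·0.03 + 180.1·0.08 = 79.741.
Mean coefficient ᾱ = A/S = 0.1074.
−S·ln(1−ᾱ) = −742.2 × ln(1 − 0.1074) = 84.326.
V = 18.1 × 14.4 × 3.4 = 886.176 m³.
T = 0.161·V/[−S·ln(1−ᾱ)] = 0.161·886.176/84.326 = 1.69 s.

1.69 s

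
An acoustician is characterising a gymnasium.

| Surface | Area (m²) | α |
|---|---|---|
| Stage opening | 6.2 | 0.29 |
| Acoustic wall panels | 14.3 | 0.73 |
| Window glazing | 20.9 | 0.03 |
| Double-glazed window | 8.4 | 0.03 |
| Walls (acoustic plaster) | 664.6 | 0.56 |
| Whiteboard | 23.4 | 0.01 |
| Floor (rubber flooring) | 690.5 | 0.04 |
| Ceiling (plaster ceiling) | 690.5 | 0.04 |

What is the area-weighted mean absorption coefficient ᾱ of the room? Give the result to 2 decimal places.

0.21

S = Σ Sᵢ = 6.2 + 14.3 + 20.9 + 8.4 + 664.6 + 23.4 + 690.5 + 690.5 = 2118.8 m².
A = 6.2·0.29 + 14.3·0.73 + 20.9·0.03 + 8.4·0.03 + 664.6·0.56 + 23.4·0.01 + 690.5·0.04 + 690.5·0.04 = 440.766 sabins.
ᾱ = 440.766 / 2118.8 = 0.21.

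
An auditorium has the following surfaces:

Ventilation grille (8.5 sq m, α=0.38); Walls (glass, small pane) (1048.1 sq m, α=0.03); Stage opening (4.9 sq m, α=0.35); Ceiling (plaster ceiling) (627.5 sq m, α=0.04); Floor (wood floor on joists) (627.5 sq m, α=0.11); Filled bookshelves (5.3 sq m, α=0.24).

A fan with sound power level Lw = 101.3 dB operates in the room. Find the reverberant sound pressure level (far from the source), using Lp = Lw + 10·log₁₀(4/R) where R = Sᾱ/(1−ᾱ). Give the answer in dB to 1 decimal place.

Σ(Sᵢαᵢ) = 8.5×0.38 + 1048.1×0.03 + 4.9×0.35 + 627.5×0.04 + 627.5×0.11 + 5.3×0.24 = 131.785; total area S = 2321.8 sq m.
ᾱ = 131.785/2321.8 = 0.0568; R = Sᾱ/(1−ᾱ) = 131.785/(1−0.0568) = 139.721 sq m.
Lp = Lw + 10 log₁₀(4/R) = 101.3 -15.43 = 85.9 dB.

85.9 dB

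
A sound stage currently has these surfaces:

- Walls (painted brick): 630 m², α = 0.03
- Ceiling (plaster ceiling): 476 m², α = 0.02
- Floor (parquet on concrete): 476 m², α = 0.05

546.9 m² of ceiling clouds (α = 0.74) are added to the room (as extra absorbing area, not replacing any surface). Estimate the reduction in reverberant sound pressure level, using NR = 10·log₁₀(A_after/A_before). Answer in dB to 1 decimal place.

Equivalent absorption area: A_before = 630*0.03 + 476*0.02 + 476*0.05 = 52.220 m².
Treatment contributes 546.9·0.74 = 404.706 sabins.
A_after = 52.220 + 404.706 = 456.926 sabins.
NR = 10·log₁₀(456.926/52.220) = 9.4 dB.

9.4 dB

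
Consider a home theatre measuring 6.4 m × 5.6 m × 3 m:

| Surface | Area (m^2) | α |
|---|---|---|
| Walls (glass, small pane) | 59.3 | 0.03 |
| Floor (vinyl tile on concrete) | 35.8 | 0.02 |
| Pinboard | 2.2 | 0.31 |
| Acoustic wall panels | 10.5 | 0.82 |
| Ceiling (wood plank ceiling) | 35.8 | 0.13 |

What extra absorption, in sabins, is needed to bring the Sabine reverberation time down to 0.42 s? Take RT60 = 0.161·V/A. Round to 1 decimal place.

24.8 sabins

A₁ = Σ Sᵢαᵢ = 59.3·0.03 + 35.8·0.02 + 2.2·0.31 + 10.5·0.82 + 35.8·0.13 = 16.441 sabins.
For T = 0.42 s, need A₂ = 0.161·V/T = 0.161·107.52/0.42 = 41.216 sabins.
Additional absorption ΔA = 41.216 − 16.441 = 24.8 sabins.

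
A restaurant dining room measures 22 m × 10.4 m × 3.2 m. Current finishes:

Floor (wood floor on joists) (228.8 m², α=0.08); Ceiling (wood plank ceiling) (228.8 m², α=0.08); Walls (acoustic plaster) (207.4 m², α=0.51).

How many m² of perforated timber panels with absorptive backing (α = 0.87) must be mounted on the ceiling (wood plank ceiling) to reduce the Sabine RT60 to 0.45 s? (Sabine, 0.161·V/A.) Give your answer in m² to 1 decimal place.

151.4

Equivalent absorption area: A₁ = 228.8*0.08 + 228.8*0.08 + 207.4*0.51 = 142.382 m².
Required A₂ = 0.161·732.16/0.45 = 261.951 sabins.
ΔA needed = 261.951 − 142.382 = 119.569 sabins.
Each m² of panel replacing the ceiling (wood plank ceiling) adds (0.87 − 0.08) = 0.79 sabins.
Panel area = 119.569 / 0.79 = 151.4 m².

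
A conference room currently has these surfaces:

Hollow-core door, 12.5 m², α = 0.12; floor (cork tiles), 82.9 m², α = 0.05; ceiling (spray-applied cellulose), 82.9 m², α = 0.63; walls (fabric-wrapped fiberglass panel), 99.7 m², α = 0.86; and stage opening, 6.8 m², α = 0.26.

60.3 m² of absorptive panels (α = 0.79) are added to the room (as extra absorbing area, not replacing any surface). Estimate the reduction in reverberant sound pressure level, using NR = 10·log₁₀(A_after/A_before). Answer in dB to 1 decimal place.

Total absorption A_before = 12.5×0.12 + 82.9×0.05 + 82.9×0.63 + 99.7×0.86 + 6.8×0.26
  = 1.500 + 4.145 + 52.227 + 85.742 + 1.768 = 145.382 m² sabins.
Treatment contributes 60.3·0.79 = 47.637 sabins.
New total A_after = 193.019 sabins.
Reduction = 10 log₁₀(A_after/A_before) = 10 log₁₀(1.3277) = 1.2 dB.

1.2 dB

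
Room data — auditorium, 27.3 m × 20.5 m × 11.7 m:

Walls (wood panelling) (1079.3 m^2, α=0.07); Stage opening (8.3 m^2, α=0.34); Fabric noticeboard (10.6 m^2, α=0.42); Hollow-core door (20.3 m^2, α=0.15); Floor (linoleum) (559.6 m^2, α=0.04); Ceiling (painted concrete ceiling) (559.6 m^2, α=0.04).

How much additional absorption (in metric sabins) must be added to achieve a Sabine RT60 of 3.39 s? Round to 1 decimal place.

Total absorption A₁ = 1079.3×0.07 + 8.3×0.34 + 10.6×0.42 + 20.3×0.15 + 559.6×0.04 + 559.6×0.04
  = 75.551 + 2.822 + 4.452 + 3.045 + 22.384 + 22.384 = 130.638 m^2 sabins.
Target A₂ = 0.161·6547.905/3.39 = 310.977 sabins (V = 6547.905 m³).
Shortfall: 310.977 − 130.638 = 180.3 sabins.

180.3 sabins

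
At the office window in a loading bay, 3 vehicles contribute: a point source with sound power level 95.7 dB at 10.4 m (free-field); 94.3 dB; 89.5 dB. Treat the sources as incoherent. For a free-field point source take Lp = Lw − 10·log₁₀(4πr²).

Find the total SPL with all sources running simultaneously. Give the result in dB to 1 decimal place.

95.5 dB

Source at 10.4 m: Lp = 95.7 − 10·log₁₀(4π·10.4²) = 95.7 − 10·log₁₀(1359.179) = 64.4 dB.
Sum in the linear (power) domain: Σ 10^(Lᵢ/10) = 10^(64.4/10) + 10^(94.3/10) + 10^(89.5/10) = 3.586e+09.
Combined level = 10 log₁₀(3.586e+09) = 95.5 dB.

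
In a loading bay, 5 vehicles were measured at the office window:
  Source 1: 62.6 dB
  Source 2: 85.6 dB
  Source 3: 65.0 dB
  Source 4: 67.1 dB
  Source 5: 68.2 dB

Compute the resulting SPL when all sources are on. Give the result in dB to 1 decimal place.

Converting to relative power and adding: 10^(62.6/10) + 10^(85.6/10) + 10^(65.0/10) + 10^(67.1/10) + 10^(68.2/10) = 3.798e+08.
Back to dB: 10·log₁₀ Σ = 85.8 dB.

85.8 dB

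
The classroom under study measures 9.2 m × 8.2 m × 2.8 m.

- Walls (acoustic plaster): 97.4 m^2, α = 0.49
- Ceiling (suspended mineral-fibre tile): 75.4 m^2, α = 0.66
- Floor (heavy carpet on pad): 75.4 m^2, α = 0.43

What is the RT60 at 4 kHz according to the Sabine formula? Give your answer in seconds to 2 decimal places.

0.26 sec

Summing Sᵢαᵢ: 47.726 + 49.764 + 32.422 → A = 129.912 sabins.
Room volume: 211.232 m³.
RT60 = 0.161 · V / A = 0.161 × 211.232 / 129.912 = 0.26 s.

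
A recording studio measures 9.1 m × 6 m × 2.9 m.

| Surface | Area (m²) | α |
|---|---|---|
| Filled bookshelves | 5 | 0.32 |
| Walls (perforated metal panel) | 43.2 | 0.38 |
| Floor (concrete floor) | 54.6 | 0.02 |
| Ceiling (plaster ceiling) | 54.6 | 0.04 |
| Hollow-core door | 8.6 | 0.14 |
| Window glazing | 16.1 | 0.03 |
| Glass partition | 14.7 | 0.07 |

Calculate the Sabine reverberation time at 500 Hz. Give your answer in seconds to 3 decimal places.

A = Σ Sᵢαᵢ = 5·0.32 + 43.2·0.38 + 54.6·0.02 + 54.6·0.04 + 8.6·0.14 + 16.1·0.03 + 14.7·0.07 = 24.008 sabins.
V = 9.1·6·2.9 = 158.34 m³.
Sabine: RT60 = 0.161 × 158.34 / 24.008 = 1.062 s.

1.062 seconds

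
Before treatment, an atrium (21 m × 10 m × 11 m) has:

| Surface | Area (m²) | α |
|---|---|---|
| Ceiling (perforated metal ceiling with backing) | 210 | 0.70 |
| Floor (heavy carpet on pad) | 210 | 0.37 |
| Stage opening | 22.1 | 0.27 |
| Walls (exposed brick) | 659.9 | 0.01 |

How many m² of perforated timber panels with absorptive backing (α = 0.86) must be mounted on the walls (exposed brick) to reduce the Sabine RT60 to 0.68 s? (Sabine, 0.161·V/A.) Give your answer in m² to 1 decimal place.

364.3

Total absorption A₁ = 210·0.70 + 210·0.37 + 22.1·0.27 + 659.9·0.01
  = 147.000 + 77.700 + 5.967 + 6.599 = 237.266 m² sabins.
Required A₂ = 0.161·2310/0.68 = 546.926 sabins.
ΔA needed = 546.926 − 237.266 = 309.660 sabins.
Each m² of panel replacing the walls (exposed brick) adds (0.86 − 0.01) = 0.85 sabins.
Area = ΔA/Δα = 309.660/0.85 = 364.3 m².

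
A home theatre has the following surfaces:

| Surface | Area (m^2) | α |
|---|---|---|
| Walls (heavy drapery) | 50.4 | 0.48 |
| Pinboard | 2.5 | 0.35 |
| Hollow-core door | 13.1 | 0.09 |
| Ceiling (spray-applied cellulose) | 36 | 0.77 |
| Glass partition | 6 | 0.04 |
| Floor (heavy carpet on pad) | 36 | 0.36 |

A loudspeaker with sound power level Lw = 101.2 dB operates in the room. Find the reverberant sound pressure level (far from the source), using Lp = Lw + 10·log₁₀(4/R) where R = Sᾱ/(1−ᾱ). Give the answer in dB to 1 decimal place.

86.2 dB

Σ(Sᵢαᵢ) = 50.4×0.48 + 2.5×0.35 + 13.1×0.09 + 36×0.77 + 6×0.04 + 36×0.36 = 67.166; total area S = 144.0 m^2.
ᾱ = 67.166/144.0 = 0.4664; R = Sᾱ/(1−ᾱ) = 67.166/(1−0.4664) = 125.873 m^2.
Lp = 101.2 + 10·log₁₀(4/125.873) = 101.2 + (-14.98) = 86.2 dB.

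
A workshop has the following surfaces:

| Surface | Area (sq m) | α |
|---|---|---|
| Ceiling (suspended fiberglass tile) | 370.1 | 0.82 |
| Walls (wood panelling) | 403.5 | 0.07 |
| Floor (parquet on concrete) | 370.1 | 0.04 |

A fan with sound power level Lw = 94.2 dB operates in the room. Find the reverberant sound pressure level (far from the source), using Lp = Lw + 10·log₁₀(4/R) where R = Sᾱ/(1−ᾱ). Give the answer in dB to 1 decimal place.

A = 346.531 sabins; S = 1143.7 sq m.
ᾱ = 0.3030, so room constant R = A/(1−ᾱ) = 497.175 sq m.
Lp = Lw + 10 log₁₀(4/R) = 94.2 -20.94 = 73.3 dB.

73.3 dB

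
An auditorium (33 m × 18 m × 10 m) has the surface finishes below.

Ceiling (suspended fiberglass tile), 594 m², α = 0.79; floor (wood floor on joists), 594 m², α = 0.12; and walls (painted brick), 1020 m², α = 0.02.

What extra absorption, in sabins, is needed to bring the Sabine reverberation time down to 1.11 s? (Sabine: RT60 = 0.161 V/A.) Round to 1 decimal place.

300.6 sabins

Equivalent absorption area: A₁ = 594×0.79 + 594×0.12 + 1020×0.02 = 560.940 m².
For T = 1.11 s, need A₂ = 0.161·V/T = 0.161·5940/1.11 = 861.568 sabins.
Shortfall: 861.568 − 560.940 = 300.6 sabins.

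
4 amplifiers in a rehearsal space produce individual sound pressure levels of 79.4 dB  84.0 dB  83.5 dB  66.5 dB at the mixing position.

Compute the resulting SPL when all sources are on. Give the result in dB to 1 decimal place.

87.5 dB

Σ 10^(Lᵢ/10) = 5.666e+08.
L_total = 10·log₁₀(5.666e+08) = 87.5 dB.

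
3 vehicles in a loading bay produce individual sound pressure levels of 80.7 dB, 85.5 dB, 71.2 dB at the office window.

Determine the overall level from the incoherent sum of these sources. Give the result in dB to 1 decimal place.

Σ 10^(Lᵢ/10) = 4.855e+08.
Back to dB: 10·log₁₀ Σ = 86.9 dB.

86.9 dB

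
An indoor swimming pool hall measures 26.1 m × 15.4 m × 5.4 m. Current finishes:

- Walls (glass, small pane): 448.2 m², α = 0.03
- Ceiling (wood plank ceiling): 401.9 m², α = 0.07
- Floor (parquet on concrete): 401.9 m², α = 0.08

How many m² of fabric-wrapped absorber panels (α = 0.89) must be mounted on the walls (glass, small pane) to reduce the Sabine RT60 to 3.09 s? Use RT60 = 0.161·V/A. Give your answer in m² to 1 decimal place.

45.8

Summing Sᵢαᵢ: 13.446 + 28.133 + 32.152 → A₁ = 73.731 sabins.
Required A₂ = 0.161·2170.476/3.09 = 113.090 sabins.
ΔA needed = 113.090 − 73.731 = 39.359 sabins.
Each m² of panel replacing the walls (glass, small pane) adds (0.89 − 0.03) = 0.86 sabins.
Area = ΔA/Δα = 39.359/0.86 = 45.8 m².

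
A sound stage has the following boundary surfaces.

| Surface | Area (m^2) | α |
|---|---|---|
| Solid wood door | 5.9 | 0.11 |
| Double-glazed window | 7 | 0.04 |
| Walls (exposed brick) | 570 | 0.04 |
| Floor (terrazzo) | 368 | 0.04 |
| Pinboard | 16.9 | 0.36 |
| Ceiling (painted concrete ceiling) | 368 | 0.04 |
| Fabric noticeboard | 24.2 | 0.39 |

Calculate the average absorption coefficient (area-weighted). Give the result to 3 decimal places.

0.051

Total surface area S = 1360.0 m^2.
A = 5.9×0.11 + 7×0.04 + 570×0.04 + 368×0.04 + 16.9×0.36 + 368×0.04 + 24.2×0.39 = 68.691 sabins.
ᾱ = 68.691 / 1360.0 = 0.051.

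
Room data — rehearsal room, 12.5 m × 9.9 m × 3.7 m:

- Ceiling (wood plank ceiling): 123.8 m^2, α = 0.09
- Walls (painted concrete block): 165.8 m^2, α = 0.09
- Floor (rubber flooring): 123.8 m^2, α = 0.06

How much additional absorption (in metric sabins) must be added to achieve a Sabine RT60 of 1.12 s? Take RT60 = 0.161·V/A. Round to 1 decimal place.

32.3 sabins

A₁ = Σ Sᵢαᵢ = 123.8*0.09 + 165.8*0.09 + 123.8*0.06 = 33.492 sabins.
Target A₂ = 0.161·457.875/1.12 = 65.820 sabins (V = 457.875 m³).
Shortfall: 65.820 − 33.492 = 32.3 sabins.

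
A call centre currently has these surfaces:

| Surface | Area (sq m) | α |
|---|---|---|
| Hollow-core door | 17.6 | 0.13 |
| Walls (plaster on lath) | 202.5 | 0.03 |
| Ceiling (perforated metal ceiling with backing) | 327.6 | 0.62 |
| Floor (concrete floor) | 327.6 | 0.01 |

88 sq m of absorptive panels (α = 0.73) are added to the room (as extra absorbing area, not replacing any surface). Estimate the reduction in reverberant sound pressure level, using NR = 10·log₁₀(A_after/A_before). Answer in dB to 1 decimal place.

Total absorption A_before = 17.6*0.13 + 202.5*0.03 + 327.6*0.62 + 327.6*0.01
  = 2.288 + 6.075 + 203.112 + 3.276 = 214.751 sq m sabins.
Added absorption = 88 × 0.73 = 64.240 sabins.
A_after = 214.751 + 64.240 = 278.991 sabins.
Reduction = 10 log₁₀(A_after/A_before) = 10 log₁₀(1.2991) = 1.1 dB.

1.1 dB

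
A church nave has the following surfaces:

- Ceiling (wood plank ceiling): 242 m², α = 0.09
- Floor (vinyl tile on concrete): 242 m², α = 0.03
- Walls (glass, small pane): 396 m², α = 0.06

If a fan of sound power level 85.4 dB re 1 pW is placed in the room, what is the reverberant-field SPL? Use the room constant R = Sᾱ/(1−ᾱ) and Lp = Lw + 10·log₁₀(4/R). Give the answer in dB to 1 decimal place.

A = 52.800 sabins; S = 880.0 m².
ᾱ = 0.0600, so room constant R = A/(1−ᾱ) = 56.170 m².
Lp = 85.4 + 10·log₁₀(4/56.170) = 85.4 + (-11.47) = 73.9 dB.

73.9 dB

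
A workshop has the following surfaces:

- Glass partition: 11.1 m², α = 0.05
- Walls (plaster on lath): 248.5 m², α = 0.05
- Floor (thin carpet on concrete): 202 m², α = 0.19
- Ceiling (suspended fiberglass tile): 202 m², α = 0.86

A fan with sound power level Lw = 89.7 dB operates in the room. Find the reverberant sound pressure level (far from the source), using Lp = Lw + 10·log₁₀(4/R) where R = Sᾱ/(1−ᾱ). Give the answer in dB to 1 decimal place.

70.4 dB

A = 225.080 sabins; S = 663.6 m².
ᾱ = 225.080/663.6 = 0.3392; R = Sᾱ/(1−ᾱ) = 225.080/(1−0.3392) = 340.617 m².
Lp = Lw + 10 log₁₀(4/R) = 89.7 -19.30 = 70.4 dB.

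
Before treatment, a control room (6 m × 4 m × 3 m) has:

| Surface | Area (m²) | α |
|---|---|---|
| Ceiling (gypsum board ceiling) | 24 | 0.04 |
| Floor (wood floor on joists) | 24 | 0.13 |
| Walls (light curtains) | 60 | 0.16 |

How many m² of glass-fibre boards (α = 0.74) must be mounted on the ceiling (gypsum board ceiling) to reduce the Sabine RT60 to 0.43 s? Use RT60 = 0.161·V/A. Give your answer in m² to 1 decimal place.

Summing Sᵢαᵢ: 0.960 + 3.120 + 9.600 → A₁ = 13.680 sabins.
V = 72 m³. Target absorption A₂ = 0.161 × 72 / 0.43 = 26.958 sabins.
Absorption to add: 26.958 − 13.680 = 13.278 sabins.
Each m² of panel replacing the ceiling (gypsum board ceiling) adds (0.74 − 0.04) = 0.70 sabins.
Area = ΔA/Δα = 13.278/0.70 = 19.0 m².

19.0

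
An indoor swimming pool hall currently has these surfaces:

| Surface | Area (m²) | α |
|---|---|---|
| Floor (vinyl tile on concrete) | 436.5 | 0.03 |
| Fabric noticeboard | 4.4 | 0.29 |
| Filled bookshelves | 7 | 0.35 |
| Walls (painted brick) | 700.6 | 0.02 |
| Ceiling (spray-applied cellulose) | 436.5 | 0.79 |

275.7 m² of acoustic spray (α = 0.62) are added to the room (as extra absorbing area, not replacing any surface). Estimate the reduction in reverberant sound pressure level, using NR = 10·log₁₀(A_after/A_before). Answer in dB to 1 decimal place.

Equivalent absorption area: A_before = 436.5·0.03 + 4.4·0.29 + 7·0.35 + 700.6·0.02 + 436.5·0.79 = 375.668 m².
Treatment contributes 275.7·0.62 = 170.934 sabins.
New total A_after = 546.602 sabins.
NR = 10·log₁₀(546.602/375.668) = 1.6 dB.

1.6 dB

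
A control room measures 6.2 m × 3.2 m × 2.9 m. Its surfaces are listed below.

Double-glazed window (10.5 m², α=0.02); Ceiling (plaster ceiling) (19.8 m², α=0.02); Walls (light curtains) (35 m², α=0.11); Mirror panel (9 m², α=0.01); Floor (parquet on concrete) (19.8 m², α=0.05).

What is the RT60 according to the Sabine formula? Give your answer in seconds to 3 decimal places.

1.673 sec

Summing Sᵢαᵢ: 0.210 + 0.396 + 3.850 + 0.090 + 0.990 → A = 5.536 sabins.
V = 6.2·3.2·2.9 = 57.536 m³.
T = 0.161 V/A = 0.161·57.536/5.536 = 1.673 s.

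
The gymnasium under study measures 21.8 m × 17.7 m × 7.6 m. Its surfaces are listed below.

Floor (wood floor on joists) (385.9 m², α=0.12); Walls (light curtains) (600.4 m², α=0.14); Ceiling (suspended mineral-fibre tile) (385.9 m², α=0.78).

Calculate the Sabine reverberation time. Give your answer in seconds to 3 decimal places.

Equivalent absorption area: A = 385.9·0.12 + 600.4·0.14 + 385.9·0.78 = 431.366 m².
Volume V = 21.8 × 17.7 × 7.6 = 2932.536 m³.
T = 0.161 V/A = 0.161·2932.536/431.366 = 1.095 s.

1.095 s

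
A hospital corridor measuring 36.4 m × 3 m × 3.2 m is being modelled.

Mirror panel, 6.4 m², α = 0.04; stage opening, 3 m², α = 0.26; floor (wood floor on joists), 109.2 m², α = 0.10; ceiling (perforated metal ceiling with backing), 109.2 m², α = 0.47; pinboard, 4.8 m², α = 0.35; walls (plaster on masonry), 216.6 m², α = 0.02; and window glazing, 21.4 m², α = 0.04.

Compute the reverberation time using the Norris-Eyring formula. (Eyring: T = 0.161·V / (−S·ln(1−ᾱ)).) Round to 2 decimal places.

Total surface area S = 6.4 + 3 + 109.2 + 109.2 + 4.8 + 216.6 + 21.4 = 470.6 m².
Σ(Sᵢαᵢ) = 6.4·0.04 + 3·0.26 + 109.2·0.10 + 109.2·0.47 + 4.8·0.35 + 216.6·0.02 + 21.4·0.04 = 70.148.
ᾱ = 70.148 / 470.6 = 0.1491.
−S·ln(1−ᾱ) = −470.6 × ln(1 − 0.1491) = 75.983.
V = 36.4 × 3 × 3.2 = 349.44 m³.
T = 0.161·V/[−S·ln(1−ᾱ)] = 0.161·349.44/75.983 = 0.74 s.

0.74 s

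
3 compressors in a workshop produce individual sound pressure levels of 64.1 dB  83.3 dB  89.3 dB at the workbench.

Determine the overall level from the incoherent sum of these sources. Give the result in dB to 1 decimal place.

90.3 dB

Σ 10^(Lᵢ/10) = 1.068e+09.
Back to dB: 10·log₁₀ Σ = 90.3 dB.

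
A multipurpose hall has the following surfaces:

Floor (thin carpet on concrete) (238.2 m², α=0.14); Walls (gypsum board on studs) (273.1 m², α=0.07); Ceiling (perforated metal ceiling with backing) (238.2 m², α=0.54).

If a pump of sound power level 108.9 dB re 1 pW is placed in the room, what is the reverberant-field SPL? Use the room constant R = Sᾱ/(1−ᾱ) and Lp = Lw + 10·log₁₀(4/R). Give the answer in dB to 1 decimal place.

91.1 dB

A = 181.093 sabins; S = 749.5 m².
ᾱ = 0.2416, so room constant R = A/(1−ᾱ) = 238.783 m².
Lp = 108.9 + 10·log₁₀(4/238.783) = 108.9 + (-17.76) = 91.1 dB.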